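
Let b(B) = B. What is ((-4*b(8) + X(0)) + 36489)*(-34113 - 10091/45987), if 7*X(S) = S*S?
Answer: -57192451824254/45987 ≈ -1.2437e+9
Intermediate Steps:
X(S) = S²/7 (X(S) = (S*S)/7 = S²/7)
((-4*b(8) + X(0)) + 36489)*(-34113 - 10091/45987) = ((-4*8 + (⅐)*0²) + 36489)*(-34113 - 10091/45987) = ((-32 + (⅐)*0) + 36489)*(-34113 - 10091*1/45987) = ((-32 + 0) + 36489)*(-34113 - 10091/45987) = (-32 + 36489)*(-1568764622/45987) = 36457*(-1568764622/45987) = -57192451824254/45987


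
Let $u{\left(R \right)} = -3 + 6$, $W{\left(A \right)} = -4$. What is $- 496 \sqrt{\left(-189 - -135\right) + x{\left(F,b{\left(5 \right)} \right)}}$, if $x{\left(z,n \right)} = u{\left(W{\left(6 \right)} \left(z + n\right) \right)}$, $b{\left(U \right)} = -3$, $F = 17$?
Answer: $- 496 i \sqrt{51} \approx - 3542.1 i$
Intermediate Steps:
$u{\left(R \right)} = 3$
$x{\left(z,n \right)} = 3$
$- 496 \sqrt{\left(-189 - -135\right) + x{\left(F,b{\left(5 \right)} \right)}} = - 496 \sqrt{\left(-189 - -135\right) + 3} = - 496 \sqrt{\left(-189 + 135\right) + 3} = - 496 \sqrt{-54 + 3} = - 496 \sqrt{-51} = - 496 i \sqrt{51}$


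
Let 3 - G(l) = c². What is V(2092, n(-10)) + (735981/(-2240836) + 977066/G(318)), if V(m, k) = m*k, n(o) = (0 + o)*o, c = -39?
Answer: 354710933477633/1700794524 ≈ 2.0856e+5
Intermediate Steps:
G(l) = -1518 (G(l) = 3 - 1*(-39)² = 3 - 1*1521 = 3 - 1521 = -1518)
n(o) = o² (n(o) = o*o = o²)
V(m, k) = k*m
V(2092, n(-10)) + (735981/(-2240836) + 977066/G(318)) = (-10)²*2092 + (735981/(-2240836) + 977066/(-1518)) = 100*2092 + (735981*(-1/2240836) + 977066*(-1/1518)) = 209200 + (-735981/2240836 - 488533/759) = 209200 - 1095280943167/1700794524 = 354710933477633/1700794524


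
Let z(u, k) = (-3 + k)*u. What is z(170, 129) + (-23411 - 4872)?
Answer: -6863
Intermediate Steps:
z(u, k) = u*(-3 + k)
z(170, 129) + (-23411 - 4872) = 170*(-3 + 129) + (-23411 - 4872) = 170*126 - 28283 = 21420 - 28283 = -6863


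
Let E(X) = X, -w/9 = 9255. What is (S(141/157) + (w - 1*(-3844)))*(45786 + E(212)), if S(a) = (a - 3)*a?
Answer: -90084057665542/24649 ≈ -3.6547e+9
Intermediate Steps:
w = -83295 (w = -9*9255 = -83295)
S(a) = a*(-3 + a) (S(a) = (-3 + a)*a = a*(-3 + a))
(S(141/157) + (w - 1*(-3844)))*(45786 + E(212)) = ((141/157)*(-3 + 141/157) + (-83295 - 1*(-3844)))*(45786 + 212) = ((141*(1/157))*(-3 + 141*(1/157)) + (-83295 + 3844))*45998 = (141*(-3 + 141/157)/157 - 79451)*45998 = ((141/157)*(-330/157) - 79451)*45998 = (-46530/24649 - 79451)*45998 = -1958434229/24649*45998 = -90084057665542/24649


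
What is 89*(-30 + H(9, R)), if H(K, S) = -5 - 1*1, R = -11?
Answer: -3204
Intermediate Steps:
H(K, S) = -6 (H(K, S) = -5 - 1 = -6)
89*(-30 + H(9, R)) = 89*(-30 - 6) = 89*(-36) = -3204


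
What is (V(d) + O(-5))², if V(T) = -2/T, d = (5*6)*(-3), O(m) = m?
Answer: 50176/2025 ≈ 24.778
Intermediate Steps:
d = -90 (d = 30*(-3) = -90)
(V(d) + O(-5))² = (-2/(-90) - 5)² = (-2*(-1/90) - 5)² = (1/45 - 5)² = (-224/45)² = 50176/2025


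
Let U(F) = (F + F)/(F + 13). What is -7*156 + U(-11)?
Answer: -1103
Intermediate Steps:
U(F) = 2*F/(13 + F) (U(F) = (2*F)/(13 + F) = 2*F/(13 + F))
-7*156 + U(-11) = -7*156 + 2*(-11)/(13 - 11) = -1092 + 2*(-11)/2 = -1092 + 2*(-11)*(½) = -1092 - 11 = -1103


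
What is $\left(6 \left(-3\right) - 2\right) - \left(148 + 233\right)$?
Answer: $-401$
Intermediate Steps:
$\left(6 \left(-3\right) - 2\right) - \left(148 + 233\right) = \left(-18 - 2\right) - 381 = -20 - 381 = -401$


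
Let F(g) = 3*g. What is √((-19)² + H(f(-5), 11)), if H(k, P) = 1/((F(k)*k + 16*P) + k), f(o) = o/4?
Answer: √330626593/957 ≈ 19.000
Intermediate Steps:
f(o) = o/4 (f(o) = o*(¼) = o/4)
H(k, P) = 1/(k + 3*k² + 16*P) (H(k, P) = 1/(((3*k)*k + 16*P) + k) = 1/((3*k² + 16*P) + k) = 1/(k + 3*k² + 16*P))
√((-19)² + H(f(-5), 11)) = √((-19)² + 1/((¼)*(-5) + 3*((¼)*(-5))² + 16*11)) = √(361 + 1/(-5/4 + 3*(-5/4)² + 176)) = √(361 + 1/(-5/4 + 3*(25/16) + 176)) = √(361 + 1/(-5/4 + 75/16 + 176)) = √(361 + 1/(2871/16)) = √(361 + 16/2871) = √(1036447/2871) = √330626593/957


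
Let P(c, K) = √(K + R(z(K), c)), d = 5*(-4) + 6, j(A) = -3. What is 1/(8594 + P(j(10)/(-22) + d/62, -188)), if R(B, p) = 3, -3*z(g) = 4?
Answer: 8594/73857021 - I*√185/73857021 ≈ 0.00011636 - 1.8416e-7*I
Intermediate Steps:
z(g) = -4/3 (z(g) = -⅓*4 = -4/3)
d = -14 (d = -20 + 6 = -14)
P(c, K) = √(3 + K) (P(c, K) = √(K + 3) = √(3 + K))
1/(8594 + P(j(10)/(-22) + d/62, -188)) = 1/(8594 + √(3 - 188)) = 1/(8594 + √(-185)) = 1/(8594 + I*√185)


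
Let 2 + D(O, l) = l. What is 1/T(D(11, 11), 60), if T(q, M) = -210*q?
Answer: -1/1890 ≈ -0.00052910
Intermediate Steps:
D(O, l) = -2 + l
1/T(D(11, 11), 60) = 1/(-210*(-2 + 11)) = 1/(-210*9) = 1/(-1890) = -1/1890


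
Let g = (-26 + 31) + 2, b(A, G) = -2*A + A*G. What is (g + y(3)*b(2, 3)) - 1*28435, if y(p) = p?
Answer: -28422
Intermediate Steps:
g = 7 (g = 5 + 2 = 7)
(g + y(3)*b(2, 3)) - 1*28435 = (7 + 3*(2*(-2 + 3))) - 1*28435 = (7 + 3*(2*1)) - 28435 = (7 + 3*2) - 28435 = (7 + 6) - 28435 = 13 - 28435 = -28422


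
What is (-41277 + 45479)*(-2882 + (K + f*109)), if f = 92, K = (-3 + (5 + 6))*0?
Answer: 30027492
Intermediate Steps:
K = 0 (K = (-3 + 11)*0 = 8*0 = 0)
(-41277 + 45479)*(-2882 + (K + f*109)) = (-41277 + 45479)*(-2882 + (0 + 92*109)) = 4202*(-2882 + (0 + 10028)) = 4202*(-2882 + 10028) = 4202*7146 = 30027492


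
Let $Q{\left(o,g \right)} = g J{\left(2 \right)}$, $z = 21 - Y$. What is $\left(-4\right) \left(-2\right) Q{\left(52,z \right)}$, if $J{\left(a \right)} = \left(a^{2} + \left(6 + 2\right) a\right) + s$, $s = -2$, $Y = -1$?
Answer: $3168$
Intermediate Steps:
$z = 22$ ($z = 21 - -1 = 21 + 1 = 22$)
$J{\left(a \right)} = -2 + a^{2} + 8 a$ ($J{\left(a \right)} = \left(a^{2} + \left(6 + 2\right) a\right) - 2 = \left(a^{2} + 8 a\right) - 2 = -2 + a^{2} + 8 a$)
$Q{\left(o,g \right)} = 18 g$ ($Q{\left(o,g \right)} = g \left(-2 + 2^{2} + 8 \cdot 2\right) = g \left(-2 + 4 + 16\right) = g 18 = 18 g$)
$\left(-4\right) \left(-2\right) Q{\left(52,z \right)} = \left(-4\right) \left(-2\right) 18 \cdot 22 = 8 \cdot 396 = 3168$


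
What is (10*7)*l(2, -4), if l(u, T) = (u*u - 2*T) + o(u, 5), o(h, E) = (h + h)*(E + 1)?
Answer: 2520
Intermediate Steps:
o(h, E) = 2*h*(1 + E) (o(h, E) = (2*h)*(1 + E) = 2*h*(1 + E))
l(u, T) = u**2 - 2*T + 12*u (l(u, T) = (u*u - 2*T) + 2*u*(1 + 5) = (u**2 - 2*T) + 2*u*6 = (u**2 - 2*T) + 12*u = u**2 - 2*T + 12*u)
(10*7)*l(2, -4) = (10*7)*(2**2 - 2*(-4) + 12*2) = 70*(4 + 8 + 24) = 70*36 = 2520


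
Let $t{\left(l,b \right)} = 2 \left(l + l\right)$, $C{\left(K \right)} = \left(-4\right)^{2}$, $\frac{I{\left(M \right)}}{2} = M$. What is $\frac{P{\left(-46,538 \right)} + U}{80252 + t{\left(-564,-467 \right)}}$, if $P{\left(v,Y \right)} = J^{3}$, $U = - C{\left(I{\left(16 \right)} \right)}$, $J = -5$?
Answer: $- \frac{141}{77996} \approx -0.0018078$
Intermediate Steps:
$I{\left(M \right)} = 2 M$
$C{\left(K \right)} = 16$
$U = -16$ ($U = \left(-1\right) 16 = -16$)
$P{\left(v,Y \right)} = -125$ ($P{\left(v,Y \right)} = \left(-5\right)^{3} = -125$)
$t{\left(l,b \right)} = 4 l$ ($t{\left(l,b \right)} = 2 \cdot 2 l = 4 l$)
$\frac{P{\left(-46,538 \right)} + U}{80252 + t{\left(-564,-467 \right)}} = \frac{-125 - 16}{80252 + 4 \left(-564\right)} = - \frac{141}{80252 - 2256} = - \frac{141}{77996}$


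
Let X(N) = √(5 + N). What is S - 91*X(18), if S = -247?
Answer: -247 - 91*√23 ≈ -683.42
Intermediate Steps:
S - 91*X(18) = -247 - 91*√(5 + 18) = -247 - 91*√23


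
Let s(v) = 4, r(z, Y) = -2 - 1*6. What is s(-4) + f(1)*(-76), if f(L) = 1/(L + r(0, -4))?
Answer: 104/7 ≈ 14.857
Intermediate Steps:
r(z, Y) = -8 (r(z, Y) = -2 - 6 = -8)
f(L) = 1/(-8 + L) (f(L) = 1/(L - 8) = 1/(-8 + L))
s(-4) + f(1)*(-76) = 4 - 76/(-8 + 1) = 4 - 76/(-7) = 4 - ⅐*(-76) = 4 + 76/7 = 104/7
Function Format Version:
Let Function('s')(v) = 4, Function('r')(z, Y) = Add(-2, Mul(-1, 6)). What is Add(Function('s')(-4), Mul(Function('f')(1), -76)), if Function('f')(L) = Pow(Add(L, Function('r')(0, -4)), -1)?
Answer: Rational(104, 7) ≈ 14.857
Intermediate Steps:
Function('r')(z, Y) = -8 (Function('r')(z, Y) = Add(-2, -6) = -8)
Function('f')(L) = Pow(Add(-8, L), -1) (Function('f')(L) = Pow(Add(L, -8), -1) = Pow(Add(-8, L), -1))
Add(Function('s')(-4), Mul(Function('f')(1), -76)) = Add(4, Mul(Pow(Add(-8, 1), -1), -76)) = Add(4, Mul(Pow(-7, -1), -76)) = Add(4, Mul(Rational(-1, 7), -76)) = Add(4, Rational(76, 7)) = Rational(104, 7)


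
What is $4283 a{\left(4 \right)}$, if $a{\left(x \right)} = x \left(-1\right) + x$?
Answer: $0$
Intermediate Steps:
$a{\left(x \right)} = 0$ ($a{\left(x \right)} = - x + x = 0$)
$4283 a{\left(4 \right)} = 4283 \cdot 0 = 0$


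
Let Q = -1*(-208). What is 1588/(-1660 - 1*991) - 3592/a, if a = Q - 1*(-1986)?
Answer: -6503232/2908147 ≈ -2.2362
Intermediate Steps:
Q = 208
a = 2194 (a = 208 - 1*(-1986) = 208 + 1986 = 2194)
1588/(-1660 - 1*991) - 3592/a = 1588/(-1660 - 1*991) - 3592/2194 = 1588/(-1660 - 991) - 3592*1/2194 = 1588/(-2651) - 1796/1097 = 1588*(-1/2651) - 1796/1097 = -1588/2651 - 1796/1097 = -6503232/2908147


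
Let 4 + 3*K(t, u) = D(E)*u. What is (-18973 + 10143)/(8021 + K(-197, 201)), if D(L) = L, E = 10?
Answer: -26490/26069 ≈ -1.0161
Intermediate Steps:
K(t, u) = -4/3 + 10*u/3 (K(t, u) = -4/3 + (10*u)/3 = -4/3 + 10*u/3)
(-18973 + 10143)/(8021 + K(-197, 201)) = (-18973 + 10143)/(8021 + (-4/3 + (10/3)*201)) = -8830/(8021 + (-4/3 + 670)) = -8830/(8021 + 2006/3) = -8830/26069/3 = -8830*3/26069 = -26490/26069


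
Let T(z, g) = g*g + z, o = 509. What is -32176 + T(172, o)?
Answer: 227077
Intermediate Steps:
T(z, g) = z + g**2 (T(z, g) = g**2 + z = z + g**2)
-32176 + T(172, o) = -32176 + (172 + 509**2) = -32176 + (172 + 259081) = -32176 + 259253 = 227077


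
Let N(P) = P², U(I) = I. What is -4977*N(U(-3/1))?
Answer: -44793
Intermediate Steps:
-4977*N(U(-3/1)) = -4977*(-3/1)² = -4977*(-3*1)² = -4977*(-3)² = -4977*9 = -44793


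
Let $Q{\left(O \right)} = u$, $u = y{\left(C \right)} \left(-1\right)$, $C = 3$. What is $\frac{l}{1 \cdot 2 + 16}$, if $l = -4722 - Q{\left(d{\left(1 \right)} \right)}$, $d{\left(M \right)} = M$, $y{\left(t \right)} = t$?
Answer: $- \frac{1573}{6} \approx -262.17$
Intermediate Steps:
$u = -3$ ($u = 3 \left(-1\right) = -3$)
$Q{\left(O \right)} = -3$
$l = -4719$ ($l = -4722 - -3 = -4722 + 3 = -4719$)
$\frac{l}{1 \cdot 2 + 16} = - \frac{4719}{1 \cdot 2 + 16} = - \frac{4719}{2 + 16} = - \frac{4719}{18} = \left(-4719\right) \frac{1}{18} = - \frac{1573}{6}$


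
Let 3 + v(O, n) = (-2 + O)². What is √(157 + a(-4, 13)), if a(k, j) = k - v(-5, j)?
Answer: √107 ≈ 10.344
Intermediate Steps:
v(O, n) = -3 + (-2 + O)²
a(k, j) = -46 + k (a(k, j) = k - (-3 + (-2 - 5)²) = k - (-3 + (-7)²) = k - (-3 + 49) = k - 1*46 = k - 46 = -46 + k)
√(157 + a(-4, 13)) = √(157 + (-46 - 4)) = √(157 - 50) = √107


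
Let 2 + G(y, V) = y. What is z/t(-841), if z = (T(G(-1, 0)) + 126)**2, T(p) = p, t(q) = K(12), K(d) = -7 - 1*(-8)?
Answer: 15129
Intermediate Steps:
G(y, V) = -2 + y
K(d) = 1 (K(d) = -7 + 8 = 1)
t(q) = 1
z = 15129 (z = ((-2 - 1) + 126)**2 = (-3 + 126)**2 = 123**2 = 15129)
z/t(-841) = 15129/1 = 15129*1 = 15129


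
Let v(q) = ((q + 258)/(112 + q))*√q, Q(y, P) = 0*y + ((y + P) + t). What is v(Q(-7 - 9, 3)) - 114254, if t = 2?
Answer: -114254 + 247*I*√11/101 ≈ -1.1425e+5 + 8.1109*I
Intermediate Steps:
Q(y, P) = 2 + P + y (Q(y, P) = 0*y + ((y + P) + 2) = 0 + ((P + y) + 2) = 0 + (2 + P + y) = 2 + P + y)
v(q) = √q*(258 + q)/(112 + q) (v(q) = ((258 + q)/(112 + q))*√q = √q*(258 + q)/(112 + q))
v(Q(-7 - 9, 3)) - 114254 = √(2 + 3 + (-7 - 9))*(258 + (2 + 3 + (-7 - 9)))/(112 + (2 + 3 + (-7 - 9))) - 114254 = √(2 + 3 - 16)*(258 + (2 + 3 - 16))/(112 + (2 + 3 - 16)) - 114254 = √(-11)*(258 - 11)/(112 - 11) - 114254 = (I*√11)*247/101 - 114254 = (I*√11)*(1/101)*247 - 114254 = 247*I*√11/101 - 114254 = -114254 + 247*I*√11/101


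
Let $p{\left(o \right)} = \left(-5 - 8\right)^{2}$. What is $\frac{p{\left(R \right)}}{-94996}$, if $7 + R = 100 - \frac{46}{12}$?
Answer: $- \frac{169}{94996} \approx -0.001779$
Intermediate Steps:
$R = \frac{535}{6}$ ($R = -7 + \left(100 - \frac{46}{12}\right) = -7 + \left(100 - 46 \cdot \frac{1}{12}\right) = -7 + \left(100 - \frac{23}{6}\right) = -7 + \frac{577}{6} = \frac{535}{6} \approx 89.167$)
$p{\left(o \right)} = 169$ ($p{\left(o \right)} = \left(-13\right)^{2} = 169$)
$\frac{p{\left(R \right)}}{-94996} = \frac{169}{-94996} = 169 \left(- \frac{1}{94996}\right) = - \frac{169}{94996}$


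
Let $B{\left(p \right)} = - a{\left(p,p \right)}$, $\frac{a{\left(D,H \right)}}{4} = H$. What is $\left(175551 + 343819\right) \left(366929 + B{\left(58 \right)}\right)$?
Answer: $190451420890$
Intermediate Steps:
$a{\left(D,H \right)} = 4 H$
$B{\left(p \right)} = - 4 p$
$\left(175551 + 343819\right) \left(366929 + B{\left(58 \right)}\right) = \left(175551 + 343819\right) \left(366929 - 232\right) = 519370 \left(366929 - 232\right) = 519370 \cdot 366697 = 190451420890$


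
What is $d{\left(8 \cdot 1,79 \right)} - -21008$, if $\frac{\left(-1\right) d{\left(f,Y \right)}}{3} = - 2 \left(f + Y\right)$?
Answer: $21530$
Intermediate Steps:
$d{\left(f,Y \right)} = 6 Y + 6 f$ ($d{\left(f,Y \right)} = - 3 \left(- 2 \left(f + Y\right)\right) = - 3 \left(- 2 \left(Y + f\right)\right) = - 3 \left(- 2 Y - 2 f\right) = 6 Y + 6 f$)
$d{\left(8 \cdot 1,79 \right)} - -21008 = \left(6 \cdot 79 + 6 \cdot 8 \cdot 1\right) - -21008 = \left(474 + 6 \cdot 8\right) + 21008 = \left(474 + 48\right) + 21008 = 522 + 21008 = 21530$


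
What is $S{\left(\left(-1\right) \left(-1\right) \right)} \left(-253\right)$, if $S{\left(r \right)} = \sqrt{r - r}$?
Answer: $0$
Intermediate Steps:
$S{\left(r \right)} = 0$ ($S{\left(r \right)} = \sqrt{0} = 0$)
$S{\left(\left(-1\right) \left(-1\right) \right)} \left(-253\right) = 0 \left(-253\right) = 0$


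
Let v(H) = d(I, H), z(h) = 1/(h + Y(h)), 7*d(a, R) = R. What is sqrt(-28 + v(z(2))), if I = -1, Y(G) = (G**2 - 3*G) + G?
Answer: I*sqrt(5474)/14 ≈ 5.2848*I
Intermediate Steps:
Y(G) = G**2 - 2*G
d(a, R) = R/7
z(h) = 1/(h + h*(-2 + h))
v(H) = H/7
sqrt(-28 + v(z(2))) = sqrt(-28 + (1/(2*(-1 + 2)))/7) = sqrt(-28 + ((1/2)/1)/7) = sqrt(-28 + ((1/2)*1)/7) = sqrt(-28 + (1/7)*(1/2)) = sqrt(-28 + 1/14) = sqrt(-391/14) = I*sqrt(5474)/14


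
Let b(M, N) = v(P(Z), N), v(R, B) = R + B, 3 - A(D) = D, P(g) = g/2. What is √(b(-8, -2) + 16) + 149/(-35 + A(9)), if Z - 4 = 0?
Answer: 15/41 ≈ 0.36585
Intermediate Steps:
Z = 4 (Z = 4 + 0 = 4)
P(g) = g/2 (P(g) = g*(½) = g/2)
A(D) = 3 - D
v(R, B) = B + R
b(M, N) = 2 + N (b(M, N) = N + (½)*4 = N + 2 = 2 + N)
√(b(-8, -2) + 16) + 149/(-35 + A(9)) = √((2 - 2) + 16) + 149/(-35 + (3 - 1*9)) = √(0 + 16) + 149/(-35 + (3 - 9)) = √16 + 149/(-35 - 6) = 4 + 149/(-41) = 4 + 149*(-1/41) = 4 - 149/41 = 15/41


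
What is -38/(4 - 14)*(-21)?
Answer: -399/5 ≈ -79.800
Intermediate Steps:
-38/(4 - 14)*(-21) = -38/(-10)*(-21) = -38*(-⅒)*(-21) = (19/5)*(-21) = -399/5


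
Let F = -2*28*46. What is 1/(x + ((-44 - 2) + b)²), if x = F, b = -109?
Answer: 1/21449 ≈ 4.6622e-5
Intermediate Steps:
F = -2576 (F = -56*46 = -2576)
x = -2576
1/(x + ((-44 - 2) + b)²) = 1/(-2576 + ((-44 - 2) - 109)²) = 1/(-2576 + (-46 - 109)²) = 1/(-2576 + (-155)²) = 1/(-2576 + 24025) = 1/21449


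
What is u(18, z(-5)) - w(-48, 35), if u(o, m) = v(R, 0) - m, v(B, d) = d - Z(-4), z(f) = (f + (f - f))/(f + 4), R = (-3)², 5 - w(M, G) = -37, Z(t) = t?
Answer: -43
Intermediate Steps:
w(M, G) = 42 (w(M, G) = 5 - 1*(-37) = 5 + 37 = 42)
R = 9
z(f) = f/(4 + f) (z(f) = (f + 0)/(4 + f) = f/(4 + f))
v(B, d) = 4 + d (v(B, d) = d - 1*(-4) = d + 4 = 4 + d)
u(o, m) = 4 - m (u(o, m) = (4 + 0) - m = 4 - m)
u(18, z(-5)) - w(-48, 35) = (4 - (-5)/(4 - 5)) - 1*42 = (4 - (-5)/(-1)) - 42 = (4 - (-5)*(-1)) - 42 = (4 - 1*5) - 42 = (4 - 5) - 42 = -1 - 42 = -43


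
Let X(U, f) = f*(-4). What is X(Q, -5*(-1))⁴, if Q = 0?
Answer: 160000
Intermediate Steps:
X(U, f) = -4*f
X(Q, -5*(-1))⁴ = (-(-20)*(-1))⁴ = (-4*5)⁴ = (-20)⁴ = 160000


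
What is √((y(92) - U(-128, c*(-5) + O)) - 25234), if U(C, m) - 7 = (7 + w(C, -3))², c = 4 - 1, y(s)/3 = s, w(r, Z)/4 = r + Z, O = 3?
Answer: I*√292254 ≈ 540.61*I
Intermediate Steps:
w(r, Z) = 4*Z + 4*r (w(r, Z) = 4*(r + Z) = 4*(Z + r) = 4*Z + 4*r)
y(s) = 3*s
c = 3
U(C, m) = 7 + (-5 + 4*C)² (U(C, m) = 7 + (7 + (4*(-3) + 4*C))² = 7 + (7 + (-12 + 4*C))² = 7 + (-5 + 4*C)²)
√((y(92) - U(-128, c*(-5) + O)) - 25234) = √((3*92 - (7 + (-5 + 4*(-128))²)) - 25234) = √((276 - (7 + (-5 - 512)²)) - 25234) = √((276 - (7 + (-517)²)) - 25234) = √((276 - (7 + 267289)) - 25234) = √((276 - 1*267296) - 25234) = √((276 - 267296) - 25234) = √(-267020 - 25234) = √(-292254) = I*√292254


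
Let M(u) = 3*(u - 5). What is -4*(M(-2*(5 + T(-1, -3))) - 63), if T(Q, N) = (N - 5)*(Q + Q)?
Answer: 816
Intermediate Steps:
T(Q, N) = 2*Q*(-5 + N) (T(Q, N) = (-5 + N)*(2*Q) = 2*Q*(-5 + N))
M(u) = -15 + 3*u (M(u) = 3*(-5 + u) = -15 + 3*u)
-4*(M(-2*(5 + T(-1, -3))) - 63) = -4*((-15 + 3*(-2*(5 + 2*(-1)*(-5 - 3)))) - 63) = -4*((-15 + 3*(-2*(5 + 2*(-1)*(-8)))) - 63) = -4*((-15 + 3*(-2*(5 + 16))) - 63) = -4*((-15 + 3*(-2*21)) - 63) = -4*((-15 + 3*(-42)) - 63) = -4*((-15 - 126) - 63) = -4*(-141 - 63) = -4*(-204) = 816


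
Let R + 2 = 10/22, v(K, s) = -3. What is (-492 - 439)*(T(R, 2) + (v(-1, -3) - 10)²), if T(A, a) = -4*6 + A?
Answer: -1469118/11 ≈ -1.3356e+5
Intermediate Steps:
R = -17/11 (R = -2 + 10/22 = -2 + 10*(1/22) = -2 + 5/11 = -17/11 ≈ -1.5455)
T(A, a) = -24 + A
(-492 - 439)*(T(R, 2) + (v(-1, -3) - 10)²) = (-492 - 439)*((-24 - 17/11) + (-3 - 10)²) = -931*(-281/11 + (-13)²) = -931*(-281/11 + 169) = -931*1578/11 = -1469118/11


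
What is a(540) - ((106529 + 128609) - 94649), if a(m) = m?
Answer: -139949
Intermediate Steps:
a(540) - ((106529 + 128609) - 94649) = 540 - ((106529 + 128609) - 94649) = 540 - (235138 - 94649) = 540 - 1*140489 = 540 - 140489 = -139949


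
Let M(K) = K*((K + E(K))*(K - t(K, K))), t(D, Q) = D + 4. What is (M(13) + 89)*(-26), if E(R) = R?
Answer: 32838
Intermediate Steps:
t(D, Q) = 4 + D
M(K) = -8*K² (M(K) = K*((K + K)*(K - (4 + K))) = K*((2*K)*(K + (-4 - K))) = K*((2*K)*(-4)) = K*(-8*K) = -8*K²)
(M(13) + 89)*(-26) = (-8*13² + 89)*(-26) = (-8*169 + 89)*(-26) = (-1352 + 89)*(-26) = -1263*(-26) = 32838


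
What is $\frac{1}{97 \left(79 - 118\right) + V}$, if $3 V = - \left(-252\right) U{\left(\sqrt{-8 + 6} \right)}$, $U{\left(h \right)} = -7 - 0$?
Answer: $- \frac{1}{4371} \approx -0.00022878$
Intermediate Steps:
$U{\left(h \right)} = -7$ ($U{\left(h \right)} = -7 + 0 = -7$)
$V = -588$ ($V = \frac{\left(-1\right) \left(\left(-252\right) \left(-7\right)\right)}{3} = \frac{\left(-1\right) 1764}{3} = \frac{1}{3} \left(-1764\right) = -588$)
$\frac{1}{97 \left(79 - 118\right) + V} = \frac{1}{97 \left(79 - 118\right) - 588} = \frac{1}{97 \left(-39\right) - 588} = \frac{1}{-3783 - 588} = \frac{1}{-4371} = - \frac{1}{4371}$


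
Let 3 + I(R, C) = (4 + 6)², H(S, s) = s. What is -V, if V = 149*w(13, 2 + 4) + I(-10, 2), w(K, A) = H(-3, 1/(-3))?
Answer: -142/3 ≈ -47.333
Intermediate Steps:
I(R, C) = 97 (I(R, C) = -3 + (4 + 6)² = -3 + 10² = -3 + 100 = 97)
w(K, A) = -⅓ (w(K, A) = 1/(-3) = -⅓)
V = 142/3 (V = 149*(-⅓) + 97 = -149/3 + 97 = 142/3 ≈ 47.333)
-V = -1*142/3 = -142/3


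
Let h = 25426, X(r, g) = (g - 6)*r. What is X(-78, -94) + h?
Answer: 33226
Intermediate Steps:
X(r, g) = r*(-6 + g) (X(r, g) = (-6 + g)*r = r*(-6 + g))
X(-78, -94) + h = -78*(-6 - 94) + 25426 = -78*(-100) + 25426 = 7800 + 25426 = 33226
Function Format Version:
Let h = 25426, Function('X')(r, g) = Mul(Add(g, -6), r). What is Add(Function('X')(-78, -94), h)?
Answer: 33226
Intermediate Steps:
Function('X')(r, g) = Mul(r, Add(-6, g)) (Function('X')(r, g) = Mul(Add(-6, g), r) = Mul(r, Add(-6, g)))
Add(Function('X')(-78, -94), h) = Add(Mul(-78, Add(-6, -94)), 25426) = Add(Mul(-78, -100), 25426) = Add(7800, 25426) = 33226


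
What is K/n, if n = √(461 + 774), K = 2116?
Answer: 2116*√1235/1235 ≈ 60.212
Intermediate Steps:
n = √1235 ≈ 35.143
K/n = 2116/(√1235) = 2116*(√1235/1235) = 2116*√1235/1235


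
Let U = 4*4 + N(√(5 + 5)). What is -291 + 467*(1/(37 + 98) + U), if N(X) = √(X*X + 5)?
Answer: 969902/135 + 467*√15 ≈ 8993.1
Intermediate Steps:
N(X) = √(5 + X²) (N(X) = √(X² + 5) = √(5 + X²))
U = 16 + √15 (U = 4*4 + √(5 + (√(5 + 5))²) = 16 + √(5 + (√10)²) = 16 + √(5 + 10) = 16 + √15 ≈ 19.873)
-291 + 467*(1/(37 + 98) + U) = -291 + 467*(1/(37 + 98) + (16 + √15)) = -291 + 467*(1/135 + (16 + √15)) = -291 + 467*(2161/135 + √15) = -291 + (1009187/135 + 467*√15) = 969902/135 + 467*√15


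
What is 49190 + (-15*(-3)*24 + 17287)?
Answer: 67557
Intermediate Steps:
49190 + (-15*(-3)*24 + 17287) = 49190 + (45*24 + 17287) = 49190 + (1080 + 17287) = 49190 + 18367 = 67557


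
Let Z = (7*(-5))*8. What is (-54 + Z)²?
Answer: 111556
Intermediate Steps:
Z = -280 (Z = -35*8 = -280)
(-54 + Z)² = (-54 - 280)² = (-334)² = 111556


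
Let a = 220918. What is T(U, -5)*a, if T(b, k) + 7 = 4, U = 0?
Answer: -662754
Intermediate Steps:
T(b, k) = -3 (T(b, k) = -7 + 4 = -3)
T(U, -5)*a = -3*220918 = -662754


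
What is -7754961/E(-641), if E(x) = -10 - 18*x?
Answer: -7754961/11528 ≈ -672.71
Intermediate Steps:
-7754961/E(-641) = -7754961/(-10 - 18*(-641)) = -7754961/(-10 + 11538) = -7754961/11528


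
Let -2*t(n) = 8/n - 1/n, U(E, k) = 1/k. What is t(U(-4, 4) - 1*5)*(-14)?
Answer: -196/19 ≈ -10.316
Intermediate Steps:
t(n) = -7/(2*n) (t(n) = -(8/n - 1/n)/2 = -7/(2*n))
t(U(-4, 4) - 1*5)*(-14) = -7/(2*(1/4 - 1*5))*(-14) = -7/(2*(1/4 - 5))*(-14) = -7/(2*(-19/4))*(-14) = -7/2*(-4/19)*(-14) = (14/19)*(-14) = -196/19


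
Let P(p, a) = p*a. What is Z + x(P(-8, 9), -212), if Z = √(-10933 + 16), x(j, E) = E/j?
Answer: 53/18 + 3*I*√1213 ≈ 2.9444 + 104.48*I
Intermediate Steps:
P(p, a) = a*p
Z = 3*I*√1213 (Z = √(-10917) = 3*I*√1213 ≈ 104.48*I)
Z + x(P(-8, 9), -212) = 3*I*√1213 - 212/(9*(-8)) = 3*I*√1213 - 212/(-72) = 3*I*√1213 - 212*(-1/72) = 3*I*√1213 + 53/18 = 53/18 + 3*I*√1213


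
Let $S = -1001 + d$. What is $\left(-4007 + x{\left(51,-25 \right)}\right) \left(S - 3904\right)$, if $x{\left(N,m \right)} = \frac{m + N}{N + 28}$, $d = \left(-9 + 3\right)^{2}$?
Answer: $\frac{1541169963}{79} \approx 1.9508 \cdot 10^{7}$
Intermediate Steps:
$d = 36$ ($d = \left(-6\right)^{2} = 36$)
$S = -965$ ($S = -1001 + 36 = -965$)
$x{\left(N,m \right)} = \frac{N + m}{28 + N}$
$\left(-4007 + x{\left(51,-25 \right)}\right) \left(S - 3904\right) = \left(-4007 + \frac{51 - 25}{28 + 51}\right) \left(-965 - 3904\right) = \left(-4007 + \frac{1}{79} \cdot 26\right) \left(-4869\right) = \left(-4007 + \frac{26}{79}\right) \left(-4869\right) = \left(- \frac{316527}{79}\right) \left(-4869\right) = \frac{1541169963}{79}$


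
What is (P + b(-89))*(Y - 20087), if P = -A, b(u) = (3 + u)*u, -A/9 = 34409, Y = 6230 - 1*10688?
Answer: -7788987575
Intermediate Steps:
Y = -4458 (Y = 6230 - 10688 = -4458)
A = -309681 (A = -9*34409 = -309681)
b(u) = u*(3 + u)
P = 309681 (P = -1*(-309681) = 309681)
(P + b(-89))*(Y - 20087) = (309681 - 89*(3 - 89))*(-4458 - 20087) = (309681 - 89*(-86))*(-24545) = (309681 + 7654)*(-24545) = 317335*(-24545) = -7788987575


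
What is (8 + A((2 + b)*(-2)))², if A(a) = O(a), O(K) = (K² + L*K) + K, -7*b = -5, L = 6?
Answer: 676/2401 ≈ 0.28155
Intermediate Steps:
b = 5/7 (b = -⅐*(-5) = 5/7 ≈ 0.71429)
O(K) = K² + 7*K (O(K) = (K² + 6*K) + K = K² + 7*K)
A(a) = a*(7 + a)
(8 + A((2 + b)*(-2)))² = (8 + ((2 + 5/7)*(-2))*(7 + (2 + 5/7)*(-2)))² = (8 + ((19/7)*(-2))*(7 + (19/7)*(-2)))² = (8 - 38*(7 - 38/7)/7)² = (8 - 38/7*11/7)² = (8 - 418/49)² = (-26/49)² = 676/2401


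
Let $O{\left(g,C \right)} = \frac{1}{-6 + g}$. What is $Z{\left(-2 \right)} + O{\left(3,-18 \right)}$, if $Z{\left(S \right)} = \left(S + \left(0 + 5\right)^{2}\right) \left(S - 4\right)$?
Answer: $- \frac{415}{3} \approx -138.33$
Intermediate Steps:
$Z{\left(S \right)} = \left(-4 + S\right) \left(25 + S\right)$ ($Z{\left(S \right)} = \left(S + 5^{2}\right) \left(-4 + S\right) = \left(S + 25\right) \left(-4 + S\right) = \left(25 + S\right) \left(-4 + S\right) = \left(-4 + S\right) \left(25 + S\right)$)
$Z{\left(-2 \right)} + O{\left(3,-18 \right)} = \left(-100 + \left(-2\right)^{2} + 21 \left(-2\right)\right) + \frac{1}{-6 + 3} = \left(-100 + 4 - 42\right) + \frac{1}{-3} = -138 - \frac{1}{3} = - \frac{415}{3}$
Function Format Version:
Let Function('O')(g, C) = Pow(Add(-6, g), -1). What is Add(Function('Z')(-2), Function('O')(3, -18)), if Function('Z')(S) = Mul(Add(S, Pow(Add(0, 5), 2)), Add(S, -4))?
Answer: Rational(-415, 3) ≈ -138.33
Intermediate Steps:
Function('Z')(S) = Mul(Add(-4, S), Add(25, S)) (Function('Z')(S) = Mul(Add(S, Pow(5, 2)), Add(-4, S)) = Mul(Add(S, 25), Add(-4, S)) = Mul(Add(25, S), Add(-4, S)) = Mul(Add(-4, S), Add(25, S)))
Add(Function('Z')(-2), Function('O')(3, -18)) = Add(Add(-100, Pow(-2, 2), Mul(21, -2)), Pow(Add(-6, 3), -1)) = Add(Add(-100, 4, -42), Pow(-3, -1)) = Add(-138, Rational(-1, 3)) = Rational(-415, 3)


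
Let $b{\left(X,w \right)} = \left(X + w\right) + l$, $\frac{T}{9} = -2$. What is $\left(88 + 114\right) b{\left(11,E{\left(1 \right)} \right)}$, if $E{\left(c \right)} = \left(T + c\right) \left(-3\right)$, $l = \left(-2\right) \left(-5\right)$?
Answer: $14544$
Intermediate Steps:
$T = -18$ ($T = 9 \left(-2\right) = -18$)
$l = 10$
$E{\left(c \right)} = 54 - 3 c$ ($E{\left(c \right)} = \left(-18 + c\right) \left(-3\right) = 54 - 3 c$)
$b{\left(X,w \right)} = 10 + X + w$ ($b{\left(X,w \right)} = \left(X + w\right) + 10 = 10 + X + w$)
$\left(88 + 114\right) b{\left(11,E{\left(1 \right)} \right)} = \left(88 + 114\right) \left(10 + 11 + \left(54 - 3\right)\right) = 202 \left(10 + 11 + \left(54 - 3\right)\right) = 202 \left(10 + 11 + 51\right) = 202 \cdot 72 = 14544$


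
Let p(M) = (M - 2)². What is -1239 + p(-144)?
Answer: 20077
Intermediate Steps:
p(M) = (-2 + M)²
-1239 + p(-144) = -1239 + (-2 - 144)² = -1239 + (-146)² = -1239 + 21316 = 20077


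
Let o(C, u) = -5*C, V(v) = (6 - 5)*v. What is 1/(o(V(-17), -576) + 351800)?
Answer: 1/351885 ≈ 2.8418e-6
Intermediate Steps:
V(v) = v (V(v) = 1*v = v)
1/(o(V(-17), -576) + 351800) = 1/(-5*(-17) + 351800) = 1/(85 + 351800) = 1/351885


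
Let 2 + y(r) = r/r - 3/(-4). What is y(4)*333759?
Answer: -333759/4 ≈ -83440.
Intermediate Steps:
y(r) = -¼ (y(r) = -2 + (r/r - 3/(-4)) = -2 + (1 - 3*(-¼)) = -2 + (1 + ¾) = -2 + 7/4 = -¼)
y(4)*333759 = -¼*333759 = -333759/4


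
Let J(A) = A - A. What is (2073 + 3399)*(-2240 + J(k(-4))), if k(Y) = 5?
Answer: -12257280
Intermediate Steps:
J(A) = 0
(2073 + 3399)*(-2240 + J(k(-4))) = (2073 + 3399)*(-2240 + 0) = 5472*(-2240) = -12257280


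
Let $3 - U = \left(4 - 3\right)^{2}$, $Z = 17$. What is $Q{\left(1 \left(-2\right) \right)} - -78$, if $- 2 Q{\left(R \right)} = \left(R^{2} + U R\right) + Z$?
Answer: $\frac{139}{2} \approx 69.5$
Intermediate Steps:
$U = 2$ ($U = 3 - \left(4 - 3\right)^{2} = 3 - 1^{2} = 3 - 1 = 2$)
$Q{\left(R \right)} = - \frac{17}{2} - R - \frac{R^{2}}{2}$ ($Q{\left(R \right)} = - \frac{\left(R^{2} + 2 R\right) + 17}{2} = - \frac{17 + R^{2} + 2 R}{2} = - \frac{17}{2} - R - \frac{R^{2}}{2}$)
$Q{\left(1 \left(-2\right) \right)} - -78 = \left(- \frac{17}{2} - 1 \left(-2\right) - \frac{\left(1 \left(-2\right)\right)^{2}}{2}\right) - -78 = \left(- \frac{17}{2} - -2 - \frac{\left(-2\right)^{2}}{2}\right) + 78 = \left(- \frac{17}{2} + 2 - 2\right) + 78 = - \frac{17}{2} + 78 = \frac{139}{2}$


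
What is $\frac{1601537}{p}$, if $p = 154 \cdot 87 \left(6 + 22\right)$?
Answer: $\frac{228791}{53592} \approx 4.2691$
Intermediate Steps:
$p = 375144$ ($p = 13398 \cdot 28 = 375144$)
$\frac{1601537}{p} = \frac{1601537}{375144} = 1601537 \cdot \frac{1}{375144} = \frac{228791}{53592}$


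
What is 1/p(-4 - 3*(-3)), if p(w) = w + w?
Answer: ⅒ ≈ 0.10000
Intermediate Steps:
p(w) = 2*w
1/p(-4 - 3*(-3)) = 1/(2*(-4 - 3*(-3))) = 1/(2*(-4 + 9)) = 1/(2*5) = 1/10 = ⅒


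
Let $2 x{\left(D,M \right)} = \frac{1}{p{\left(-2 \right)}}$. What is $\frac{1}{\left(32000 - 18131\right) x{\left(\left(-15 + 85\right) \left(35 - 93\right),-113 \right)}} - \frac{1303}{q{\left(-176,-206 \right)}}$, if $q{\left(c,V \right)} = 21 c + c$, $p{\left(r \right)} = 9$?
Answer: $\frac{2015667}{5966752} \approx 0.33782$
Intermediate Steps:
$q{\left(c,V \right)} = 22 c$
$x{\left(D,M \right)} = \frac{1}{18}$ ($x{\left(D,M \right)} = \frac{1}{2 \cdot 9} = \frac{1}{2} \cdot \frac{1}{9} = \frac{1}{18}$)
$\frac{1}{\left(32000 - 18131\right) x{\left(\left(-15 + 85\right) \left(35 - 93\right),-113 \right)}} - \frac{1303}{q{\left(-176,-206 \right)}} = \frac{\frac{1}{\frac{1}{18}}}{32000 - 18131} - \frac{1303}{22 \left(-176\right)} = \frac{1}{13869} \cdot 18 - \frac{1303}{-3872} = \frac{1}{13869} \cdot 18 - - \frac{1303}{3872} = \frac{2}{1541} + \frac{1303}{3872} = \frac{2015667}{5966752}$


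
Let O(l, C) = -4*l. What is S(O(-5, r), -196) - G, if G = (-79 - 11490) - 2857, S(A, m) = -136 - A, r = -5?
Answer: 14270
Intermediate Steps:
G = -14426 (G = -11569 - 2857 = -14426)
S(O(-5, r), -196) - G = (-136 - (-4)*(-5)) - 1*(-14426) = (-136 - 1*20) + 14426 = (-136 - 20) + 14426 = -156 + 14426 = 14270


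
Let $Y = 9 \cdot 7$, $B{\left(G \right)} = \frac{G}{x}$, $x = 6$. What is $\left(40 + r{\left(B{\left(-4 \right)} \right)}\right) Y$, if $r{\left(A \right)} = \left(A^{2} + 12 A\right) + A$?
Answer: $2002$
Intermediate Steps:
$B{\left(G \right)} = \frac{G}{6}$
$r{\left(A \right)} = A^{2} + 13 A$
$Y = 63$
$\left(40 + r{\left(B{\left(-4 \right)} \right)}\right) Y = \left(40 + \frac{1}{6} \left(-4\right) \left(13 + \frac{1}{6} \left(-4\right)\right)\right) 63 = \left(40 - \frac{2 \left(13 - \frac{2}{3}\right)}{3}\right) 63 = \left(40 - \frac{74}{9}\right) 63 = \frac{286}{9} \cdot 63 = 2002$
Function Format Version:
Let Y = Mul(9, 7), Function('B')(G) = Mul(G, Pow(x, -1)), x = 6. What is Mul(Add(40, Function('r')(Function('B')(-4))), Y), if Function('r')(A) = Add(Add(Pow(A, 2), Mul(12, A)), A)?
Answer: 2002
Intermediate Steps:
Function('B')(G) = Mul(Rational(1, 6), G) (Function('B')(G) = Mul(G, Pow(6, -1)) = Mul(G, Rational(1, 6)) = Mul(Rational(1, 6), G))
Function('r')(A) = Add(Pow(A, 2), Mul(13, A))
Y = 63
Mul(Add(40, Function('r')(Function('B')(-4))), Y) = Mul(Add(40, Mul(Mul(Rational(1, 6), -4), Add(13, Mul(Rational(1, 6), -4)))), 63) = Mul(Add(40, Mul(Rational(-2, 3), Add(13, Rational(-2, 3)))), 63) = Mul(Add(40, Mul(Rational(-2, 3), Rational(37, 3))), 63) = Mul(Add(40, Rational(-74, 9)), 63) = Mul(Rational(286, 9), 63) = 2002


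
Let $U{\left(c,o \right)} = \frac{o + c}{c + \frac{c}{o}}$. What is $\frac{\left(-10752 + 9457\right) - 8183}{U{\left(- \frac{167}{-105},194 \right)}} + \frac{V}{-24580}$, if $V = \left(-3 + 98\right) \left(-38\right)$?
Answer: $- \frac{378613020901}{4896554762} \approx -77.322$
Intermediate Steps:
$V = -3610$ ($V = 95 \left(-38\right) = -3610$)
$U{\left(c,o \right)} = \frac{c + o}{c + \frac{c}{o}}$
$\frac{\left(-10752 + 9457\right) - 8183}{U{\left(- \frac{167}{-105},194 \right)}} + \frac{V}{-24580} = \frac{\left(-10752 + 9457\right) - 8183}{194 \frac{1}{\left(-167\right) \frac{1}{-105}} \frac{1}{1 + 194} \left(- \frac{167}{-105} + 194\right)} - \frac{3610}{-24580} = \frac{-1295 - 8183}{194 \frac{1}{\left(-167\right) \left(- \frac{1}{105}\right)} \frac{1}{195} \left(\left(-167\right) \left(- \frac{1}{105}\right) + 194\right)} - - \frac{361}{2458} = - \frac{9478}{194 \frac{1}{\frac{167}{105}} \cdot \frac{1}{195} \left(\frac{167}{105} + 194\right)} + \frac{361}{2458} = - \frac{9478}{194 \cdot \frac{105}{167} \cdot \frac{1}{195} \cdot \frac{20537}{105}} + \frac{361}{2458} = - \frac{9478}{\frac{3984178}{32565}} + \frac{361}{2458} = \left(-9478\right) \frac{32565}{3984178} + \frac{361}{2458} = - \frac{154325535}{1992089} + \frac{361}{2458} = - \frac{378613020901}{4896554762}$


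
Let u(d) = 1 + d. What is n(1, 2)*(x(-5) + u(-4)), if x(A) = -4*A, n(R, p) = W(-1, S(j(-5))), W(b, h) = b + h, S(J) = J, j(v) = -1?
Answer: -34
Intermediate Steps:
n(R, p) = -2 (n(R, p) = -1 - 1 = -2)
n(1, 2)*(x(-5) + u(-4)) = -2*(-4*(-5) + (1 - 4)) = -2*(20 - 3) = -2*17 = -34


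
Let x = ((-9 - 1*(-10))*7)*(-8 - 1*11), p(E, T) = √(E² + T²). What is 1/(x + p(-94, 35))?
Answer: -133/7628 - √10061/7628 ≈ -0.030585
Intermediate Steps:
x = -133 (x = ((-9 + 10)*7)*(-8 - 11) = (1*7)*(-19) = 7*(-19) = -133)
1/(x + p(-94, 35)) = 1/(-133 + √((-94)² + 35²)) = 1/(-133 + √(8836 + 1225)) = 1/(-133 + √10061)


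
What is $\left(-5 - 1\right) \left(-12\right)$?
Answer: $72$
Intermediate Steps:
$\left(-5 - 1\right) \left(-12\right) = \left(-6\right) \left(-12\right) = 72$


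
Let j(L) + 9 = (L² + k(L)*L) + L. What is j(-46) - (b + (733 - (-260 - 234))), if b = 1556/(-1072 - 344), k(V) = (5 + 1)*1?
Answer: 197921/354 ≈ 559.10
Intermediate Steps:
k(V) = 6 (k(V) = 6*1 = 6)
b = -389/354 (b = 1556/(-1416) = 1556*(-1/1416) = -389/354 ≈ -1.0989)
j(L) = -9 + L² + 7*L (j(L) = -9 + ((L² + 6*L) + L) = -9 + (L² + 7*L) = -9 + L² + 7*L)
j(-46) - (b + (733 - (-260 - 234))) = (-9 + (-46)² + 7*(-46)) - (-389/354 + (733 - (-260 - 234))) = (-9 + 2116 - 322) - (-389/354 + (733 - 1*(-494))) = 1785 - (-389/354 + (733 + 494)) = 1785 - (-389/354 + 1227) = 1785 - 1*433969/354 = 1785 - 433969/354 = 197921/354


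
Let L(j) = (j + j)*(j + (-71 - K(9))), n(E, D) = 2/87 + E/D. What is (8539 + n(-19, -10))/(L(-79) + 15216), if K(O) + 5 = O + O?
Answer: 7430603/35643900 ≈ 0.20847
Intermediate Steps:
K(O) = -5 + 2*O (K(O) = -5 + (O + O) = -5 + 2*O)
n(E, D) = 2/87 + E/D (n(E, D) = 2*(1/87) + E/D = 2/87 + E/D)
L(j) = 2*j*(-84 + j) (L(j) = (j + j)*(j + (-71 - (-5 + 2*9))) = (2*j)*(j + (-71 - (-5 + 18))) = (2*j)*(j + (-71 - 1*13)) = (2*j)*(j + (-71 - 13)) = (2*j)*(j - 84) = (2*j)*(-84 + j) = 2*j*(-84 + j))
(8539 + n(-19, -10))/(L(-79) + 15216) = (8539 + (2/87 - 19/(-10)))/(2*(-79)*(-84 - 79) + 15216) = (8539 + (2/87 - 19*(-⅒)))/(2*(-79)*(-163) + 15216) = (8539 + (2/87 + 19/10))/(25754 + 15216) = (8539 + 1673/870)/40970 = (7430603/870)*(1/40970) = 7430603/35643900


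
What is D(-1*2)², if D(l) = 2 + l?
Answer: 0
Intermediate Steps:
D(-1*2)² = (2 - 1*2)² = (2 - 2)² = 0² = 0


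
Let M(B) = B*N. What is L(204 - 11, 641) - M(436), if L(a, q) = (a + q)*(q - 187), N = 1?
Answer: 378200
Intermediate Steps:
M(B) = B (M(B) = B*1 = B)
L(a, q) = (-187 + q)*(a + q) (L(a, q) = (a + q)*(-187 + q) = (-187 + q)*(a + q))
L(204 - 11, 641) - M(436) = (641² - 187*(204 - 11) - 187*641 + (204 - 11)*641) - 1*436 = (410881 - 187*193 - 119867 + 193*641) - 436 = (410881 - 36091 - 119867 + 123713) - 436 = 378636 - 436 = 378200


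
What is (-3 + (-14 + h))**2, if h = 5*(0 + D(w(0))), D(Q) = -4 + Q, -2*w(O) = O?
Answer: 1369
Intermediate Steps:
w(O) = -O/2
h = -20 (h = 5*(0 + (-4 - 1/2*0)) = 5*(0 + (-4 + 0)) = 5*(0 - 4) = 5*(-4) = -20)
(-3 + (-14 + h))**2 = (-3 + (-14 - 20))**2 = (-3 - 34)**2 = (-37)**2 = 1369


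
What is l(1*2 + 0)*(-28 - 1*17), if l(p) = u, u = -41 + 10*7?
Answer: -1305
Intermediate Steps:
u = 29 (u = -41 + 70 = 29)
l(p) = 29
l(1*2 + 0)*(-28 - 1*17) = 29*(-28 - 1*17) = 29*(-28 - 17) = 29*(-45) = -1305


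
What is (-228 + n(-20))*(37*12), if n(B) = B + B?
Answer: -118992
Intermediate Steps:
n(B) = 2*B
(-228 + n(-20))*(37*12) = (-228 + 2*(-20))*(37*12) = (-228 - 40)*444 = -268*444 = -118992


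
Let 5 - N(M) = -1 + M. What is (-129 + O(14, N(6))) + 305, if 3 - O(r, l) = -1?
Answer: 180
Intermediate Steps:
N(M) = 6 - M (N(M) = 5 - (-1 + M) = 5 + (1 - M) = 6 - M)
O(r, l) = 4 (O(r, l) = 3 - 1*(-1) = 3 + 1 = 4)
(-129 + O(14, N(6))) + 305 = (-129 + 4) + 305 = -125 + 305 = 180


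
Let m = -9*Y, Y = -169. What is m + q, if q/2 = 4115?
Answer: 9751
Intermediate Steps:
q = 8230 (q = 2*4115 = 8230)
m = 1521 (m = -9*(-169) = 1521)
m + q = 1521 + 8230 = 9751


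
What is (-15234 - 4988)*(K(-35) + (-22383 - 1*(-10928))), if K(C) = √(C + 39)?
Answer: 231602566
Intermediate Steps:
K(C) = √(39 + C)
(-15234 - 4988)*(K(-35) + (-22383 - 1*(-10928))) = (-15234 - 4988)*(√(39 - 35) + (-22383 - 1*(-10928))) = -20222*(√4 + (-22383 + 10928)) = -20222*(2 - 11455) = -20222*(-11453) = 231602566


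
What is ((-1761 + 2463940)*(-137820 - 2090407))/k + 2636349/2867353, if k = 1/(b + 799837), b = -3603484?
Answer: 44104565643048336473337852/2867353 ≈ 1.5382e+19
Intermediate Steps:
k = -1/2803647 (k = 1/(-3603484 + 799837) = 1/(-2803647) = -1/2803647 ≈ -3.5668e-7)
((-1761 + 2463940)*(-137820 - 2090407))/k + 2636349/2867353 = ((-1761 + 2463940)*(-137820 - 2090407))/(-1/2803647) + 2636349/2867353 = (2462179*(-2228227))*(-2803647) + 2636349*(1/2867353) = -5486293726633*(-2803647) + 2636349/2867353 = 15381630947793430551 + 2636349/2867353 = 44104565643048336473337852/2867353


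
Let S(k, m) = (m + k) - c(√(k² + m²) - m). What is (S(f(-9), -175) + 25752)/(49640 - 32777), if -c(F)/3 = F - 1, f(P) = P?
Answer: 26090/16863 + √30706/5621 ≈ 1.5783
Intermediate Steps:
c(F) = 3 - 3*F (c(F) = -3*(F - 1) = -3*(-1 + F) = 3 - 3*F)
S(k, m) = -3 + k - 2*m + 3*√(k² + m²) (S(k, m) = (m + k) - (3 - 3*(√(k² + m²) - m)) = (k + m) - (3 + (-3*√(k² + m²) + 3*m)) = (k + m) - (3 - 3*√(k² + m²) + 3*m) = (k + m) + (-3 - 3*m + 3*√(k² + m²)) = -3 + k - 2*m + 3*√(k² + m²))
(S(f(-9), -175) + 25752)/(49640 - 32777) = ((-3 - 9 - 2*(-175) + 3*√((-9)² + (-175)²)) + 25752)/(49640 - 32777) = ((-3 - 9 + 350 + 3*√(81 + 30625)) + 25752)/16863 = ((-3 - 9 + 350 + 3*√30706) + 25752)*(1/16863) = ((338 + 3*√30706) + 25752)*(1/16863) = (26090 + 3*√30706)*(1/16863) = 26090/16863 + √30706/5621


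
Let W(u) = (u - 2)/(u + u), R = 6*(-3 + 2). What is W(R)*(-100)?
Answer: -200/3 ≈ -66.667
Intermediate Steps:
R = -6 (R = 6*(-1) = -6)
W(u) = (-2 + u)/(2*u) (W(u) = (-2 + u)/((2*u)) = (-2 + u)*(1/(2*u)) = (-2 + u)/(2*u))
W(R)*(-100) = ((½)*(-2 - 6)/(-6))*(-100) = ((½)*(-⅙)*(-8))*(-100) = (⅔)*(-100) = -200/3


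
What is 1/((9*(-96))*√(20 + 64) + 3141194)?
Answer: 224371/704788359998 + 432*√21/2466759259993 ≈ 3.1915e-7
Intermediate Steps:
1/((9*(-96))*√(20 + 64) + 3141194) = 1/(-1728*√21 + 3141194) = 1/(3141194 - 1728*√21)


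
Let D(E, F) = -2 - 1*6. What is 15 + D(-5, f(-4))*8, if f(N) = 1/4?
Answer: -49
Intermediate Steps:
f(N) = 1/4
D(E, F) = -8 (D(E, F) = -2 - 6 = -8)
15 + D(-5, f(-4))*8 = 15 - 8*8 = 15 - 64 = -49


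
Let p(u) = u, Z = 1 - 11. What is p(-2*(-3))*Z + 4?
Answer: -56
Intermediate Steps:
Z = -10
p(-2*(-3))*Z + 4 = -2*(-3)*(-10) + 4 = 6*(-10) + 4 = -60 + 4 = -56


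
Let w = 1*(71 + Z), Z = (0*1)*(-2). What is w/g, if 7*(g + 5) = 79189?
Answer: 497/79154 ≈ 0.0062789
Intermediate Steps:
Z = 0 (Z = 0*(-2) = 0)
g = 79154/7 (g = -5 + (1/7)*79189 = -5 + 79189/7 = 79154/7 ≈ 11308.)
w = 71 (w = 1*(71 + 0) = 1*71 = 71)
w/g = 71/(79154/7) = 71*(7/79154) = 497/79154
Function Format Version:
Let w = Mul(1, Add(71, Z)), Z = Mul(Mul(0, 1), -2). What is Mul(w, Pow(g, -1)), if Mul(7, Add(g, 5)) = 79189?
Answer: Rational(497, 79154) ≈ 0.0062789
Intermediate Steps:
Z = 0 (Z = Mul(0, -2) = 0)
g = Rational(79154, 7) (g = Add(-5, Mul(Rational(1, 7), 79189)) = Add(-5, Rational(79189, 7)) = Rational(79154, 7) ≈ 11308.)
w = 71 (w = Mul(1, Add(71, 0)) = Mul(1, 71) = 71)
Mul(w, Pow(g, -1)) = Mul(71, Pow(Rational(79154, 7), -1)) = Mul(71, Rational(7, 79154)) = Rational(497, 79154)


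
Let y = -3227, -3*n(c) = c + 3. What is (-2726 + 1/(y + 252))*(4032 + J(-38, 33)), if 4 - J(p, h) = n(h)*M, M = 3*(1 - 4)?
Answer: -31855494728/2975 ≈ -1.0708e+7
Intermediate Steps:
n(c) = -1 - c/3 (n(c) = -(c + 3)/3 = -(3 + c)/3 = -1 - c/3)
M = -9 (M = 3*(-3) = -9)
J(p, h) = -5 - 3*h (J(p, h) = 4 - (-1 - h/3)*(-9) = 4 - (9 + 3*h) = 4 + (-9 - 3*h) = -5 - 3*h)
(-2726 + 1/(y + 252))*(4032 + J(-38, 33)) = (-2726 + 1/(-3227 + 252))*(4032 + (-5 - 3*33)) = (-2726 + 1/(-2975))*(4032 + (-5 - 99)) = (-2726 - 1/2975)*(4032 - 104) = -8109851/2975*3928 = -31855494728/2975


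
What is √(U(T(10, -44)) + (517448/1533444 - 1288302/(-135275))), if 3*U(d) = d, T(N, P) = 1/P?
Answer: √4239932800107858045423/20743663710 ≈ 3.1390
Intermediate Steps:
U(d) = d/3
√(U(T(10, -44)) + (517448/1533444 - 1288302/(-135275))) = √((⅓)/(-44) + (517448/1533444 - 1288302/(-135275))) = √((⅓)*(-1/44) + (517448*(1/1533444) - 1288302*(-1/135275))) = √(-1/132 + (129362/383361 + 1288302/135275)) = √(-1/132 + 511384187572/51859159275) = √(2043965260613/207436637100) = √4239932800107858045423/20743663710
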